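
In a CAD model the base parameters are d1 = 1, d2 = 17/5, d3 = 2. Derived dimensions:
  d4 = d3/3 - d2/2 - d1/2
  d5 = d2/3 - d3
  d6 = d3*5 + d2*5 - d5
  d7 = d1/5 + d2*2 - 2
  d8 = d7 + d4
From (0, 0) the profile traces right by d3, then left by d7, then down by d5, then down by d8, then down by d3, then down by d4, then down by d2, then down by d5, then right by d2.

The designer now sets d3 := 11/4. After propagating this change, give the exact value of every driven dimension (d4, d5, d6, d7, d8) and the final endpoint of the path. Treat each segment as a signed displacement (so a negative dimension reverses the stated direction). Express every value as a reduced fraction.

d4 = -77/60
d5 = -97/60
d6 = 971/30
d7 = 5
d8 = 223/60
endpoint = (23/20, -107/20)

Apply edit: d3 := 11/4
  d4 = d3/3 - d2/2 - d1/2 = -77/60
  d5 = d2/3 - d3 = -97/60
  d6 = d3*5 + d2*5 - d5 = 971/30
  d7 = d1/5 + d2*2 - 2 = 5
  d8 = d7 + d4 = 223/60
Walk from origin (0, 0):
  seg 1: right by d3 = 11/4 → (11/4, 0)
  seg 2: left by d7 = 5 → (-9/4, 0)
  seg 3: down by d5 = -97/60 → (-9/4, 97/60)
  seg 4: down by d8 = 223/60 → (-9/4, -21/10)
  seg 5: down by d3 = 11/4 → (-9/4, -97/20)
  seg 6: down by d4 = -77/60 → (-9/4, -107/30)
  seg 7: down by d2 = 17/5 → (-9/4, -209/30)
  seg 8: down by d5 = -97/60 → (-9/4, -107/20)
  seg 9: right by d2 = 17/5 → (23/20, -107/20)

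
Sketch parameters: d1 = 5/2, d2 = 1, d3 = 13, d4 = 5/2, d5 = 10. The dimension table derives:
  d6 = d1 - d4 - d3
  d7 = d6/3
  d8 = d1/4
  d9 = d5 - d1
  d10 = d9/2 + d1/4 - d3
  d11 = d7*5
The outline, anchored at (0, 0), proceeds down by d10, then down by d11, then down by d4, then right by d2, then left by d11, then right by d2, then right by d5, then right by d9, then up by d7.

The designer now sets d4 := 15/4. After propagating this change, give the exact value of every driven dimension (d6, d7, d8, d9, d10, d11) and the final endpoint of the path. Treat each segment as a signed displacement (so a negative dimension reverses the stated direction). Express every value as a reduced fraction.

Apply edit: d4 := 15/4
  d6 = d1 - d4 - d3 = -57/4
  d7 = d6/3 = -19/4
  d8 = d1/4 = 5/8
  d9 = d5 - d1 = 15/2
  d10 = d9/2 + d1/4 - d3 = -69/8
  d11 = d7*5 = -95/4
Walk from origin (0, 0):
  seg 1: down by d10 = -69/8 → (0, 69/8)
  seg 2: down by d11 = -95/4 → (0, 259/8)
  seg 3: down by d4 = 15/4 → (0, 229/8)
  seg 4: right by d2 = 1 → (1, 229/8)
  seg 5: left by d11 = -95/4 → (99/4, 229/8)
  seg 6: right by d2 = 1 → (103/4, 229/8)
  seg 7: right by d5 = 10 → (143/4, 229/8)
  seg 8: right by d9 = 15/2 → (173/4, 229/8)
  seg 9: up by d7 = -19/4 → (173/4, 191/8)

d6 = -57/4
d7 = -19/4
d8 = 5/8
d9 = 15/2
d10 = -69/8
d11 = -95/4
endpoint = (173/4, 191/8)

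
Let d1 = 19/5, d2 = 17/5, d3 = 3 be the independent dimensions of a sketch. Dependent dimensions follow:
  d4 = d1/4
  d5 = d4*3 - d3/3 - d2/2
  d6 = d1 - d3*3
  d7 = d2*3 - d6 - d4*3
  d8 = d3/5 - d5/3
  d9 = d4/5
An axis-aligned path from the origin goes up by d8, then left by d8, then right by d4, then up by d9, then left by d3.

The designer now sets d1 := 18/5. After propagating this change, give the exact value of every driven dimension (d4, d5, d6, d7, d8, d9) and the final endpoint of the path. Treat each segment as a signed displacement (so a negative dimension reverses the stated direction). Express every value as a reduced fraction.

Apply edit: d1 := 18/5
  d4 = d1/4 = 9/10
  d5 = d4*3 - d3/3 - d2/2 = 0
  d6 = d1 - d3*3 = -27/5
  d7 = d2*3 - d6 - d4*3 = 129/10
  d8 = d3/5 - d5/3 = 3/5
  d9 = d4/5 = 9/50
Walk from origin (0, 0):
  seg 1: up by d8 = 3/5 → (0, 3/5)
  seg 2: left by d8 = 3/5 → (-3/5, 3/5)
  seg 3: right by d4 = 9/10 → (3/10, 3/5)
  seg 4: up by d9 = 9/50 → (3/10, 39/50)
  seg 5: left by d3 = 3 → (-27/10, 39/50)

d4 = 9/10
d5 = 0
d6 = -27/5
d7 = 129/10
d8 = 3/5
d9 = 9/50
endpoint = (-27/10, 39/50)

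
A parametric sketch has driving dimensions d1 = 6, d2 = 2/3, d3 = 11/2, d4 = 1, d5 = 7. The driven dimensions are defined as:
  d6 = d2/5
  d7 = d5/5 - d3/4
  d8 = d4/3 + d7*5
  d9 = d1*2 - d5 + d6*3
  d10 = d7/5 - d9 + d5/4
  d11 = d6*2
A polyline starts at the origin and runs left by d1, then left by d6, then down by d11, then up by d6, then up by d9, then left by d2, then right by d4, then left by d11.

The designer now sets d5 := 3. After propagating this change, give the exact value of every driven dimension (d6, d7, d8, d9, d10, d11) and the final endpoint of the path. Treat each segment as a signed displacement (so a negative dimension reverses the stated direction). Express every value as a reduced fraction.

d6 = 2/15
d7 = -31/40
d8 = -85/24
d9 = 47/5
d10 = -1761/200
d11 = 4/15
endpoint = (-91/15, 139/15)

Apply edit: d5 := 3
  d6 = d2/5 = 2/15
  d7 = d5/5 - d3/4 = -31/40
  d8 = d4/3 + d7*5 = -85/24
  d9 = d1*2 - d5 + d6*3 = 47/5
  d10 = d7/5 - d9 + d5/4 = -1761/200
  d11 = d6*2 = 4/15
Walk from origin (0, 0):
  seg 1: left by d1 = 6 → (-6, 0)
  seg 2: left by d6 = 2/15 → (-92/15, 0)
  seg 3: down by d11 = 4/15 → (-92/15, -4/15)
  seg 4: up by d6 = 2/15 → (-92/15, -2/15)
  seg 5: up by d9 = 47/5 → (-92/15, 139/15)
  seg 6: left by d2 = 2/3 → (-34/5, 139/15)
  seg 7: right by d4 = 1 → (-29/5, 139/15)
  seg 8: left by d11 = 4/15 → (-91/15, 139/15)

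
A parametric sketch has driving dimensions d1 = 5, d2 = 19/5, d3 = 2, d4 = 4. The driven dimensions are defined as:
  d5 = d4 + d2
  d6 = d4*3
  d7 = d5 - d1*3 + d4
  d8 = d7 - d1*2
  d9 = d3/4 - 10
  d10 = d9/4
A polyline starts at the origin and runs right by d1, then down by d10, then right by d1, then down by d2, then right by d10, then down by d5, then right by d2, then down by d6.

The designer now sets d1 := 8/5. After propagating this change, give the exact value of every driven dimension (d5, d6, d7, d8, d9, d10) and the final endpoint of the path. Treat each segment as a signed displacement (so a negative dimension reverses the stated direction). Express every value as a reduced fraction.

Apply edit: d1 := 8/5
  d5 = d4 + d2 = 39/5
  d6 = d4*3 = 12
  d7 = d5 - d1*3 + d4 = 7
  d8 = d7 - d1*2 = 19/5
  d9 = d3/4 - 10 = -19/2
  d10 = d9/4 = -19/8
Walk from origin (0, 0):
  seg 1: right by d1 = 8/5 → (8/5, 0)
  seg 2: down by d10 = -19/8 → (8/5, 19/8)
  seg 3: right by d1 = 8/5 → (16/5, 19/8)
  seg 4: down by d2 = 19/5 → (16/5, -57/40)
  seg 5: right by d10 = -19/8 → (33/40, -57/40)
  seg 6: down by d5 = 39/5 → (33/40, -369/40)
  seg 7: right by d2 = 19/5 → (37/8, -369/40)
  seg 8: down by d6 = 12 → (37/8, -849/40)

d5 = 39/5
d6 = 12
d7 = 7
d8 = 19/5
d9 = -19/2
d10 = -19/8
endpoint = (37/8, -849/40)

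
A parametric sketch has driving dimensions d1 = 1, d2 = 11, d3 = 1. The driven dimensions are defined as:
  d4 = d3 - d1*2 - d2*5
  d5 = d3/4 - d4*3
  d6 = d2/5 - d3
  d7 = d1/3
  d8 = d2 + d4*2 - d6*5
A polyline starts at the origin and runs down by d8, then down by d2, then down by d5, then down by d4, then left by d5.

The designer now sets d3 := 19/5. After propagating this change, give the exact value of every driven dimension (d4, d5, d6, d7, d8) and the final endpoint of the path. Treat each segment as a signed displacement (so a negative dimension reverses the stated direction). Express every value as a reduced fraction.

d4 = -266/5
d5 = 3211/20
d6 = -8/5
d7 = 1/3
d8 = -437/5
endpoint = (-3211/20, -619/20)

Apply edit: d3 := 19/5
  d4 = d3 - d1*2 - d2*5 = -266/5
  d5 = d3/4 - d4*3 = 3211/20
  d6 = d2/5 - d3 = -8/5
  d7 = d1/3 = 1/3
  d8 = d2 + d4*2 - d6*5 = -437/5
Walk from origin (0, 0):
  seg 1: down by d8 = -437/5 → (0, 437/5)
  seg 2: down by d2 = 11 → (0, 382/5)
  seg 3: down by d5 = 3211/20 → (0, -1683/20)
  seg 4: down by d4 = -266/5 → (0, -619/20)
  seg 5: left by d5 = 3211/20 → (-3211/20, -619/20)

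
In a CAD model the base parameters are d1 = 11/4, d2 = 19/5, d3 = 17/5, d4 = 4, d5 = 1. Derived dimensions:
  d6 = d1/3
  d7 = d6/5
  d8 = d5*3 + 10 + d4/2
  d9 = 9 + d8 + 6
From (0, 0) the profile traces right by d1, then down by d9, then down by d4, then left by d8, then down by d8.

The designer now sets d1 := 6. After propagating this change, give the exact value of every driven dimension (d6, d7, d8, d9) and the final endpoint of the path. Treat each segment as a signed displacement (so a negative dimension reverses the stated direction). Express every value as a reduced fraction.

d6 = 2
d7 = 2/5
d8 = 15
d9 = 30
endpoint = (-9, -49)

Apply edit: d1 := 6
  d6 = d1/3 = 2
  d7 = d6/5 = 2/5
  d8 = d5*3 + 10 + d4/2 = 15
  d9 = 9 + d8 + 6 = 30
Walk from origin (0, 0):
  seg 1: right by d1 = 6 → (6, 0)
  seg 2: down by d9 = 30 → (6, -30)
  seg 3: down by d4 = 4 → (6, -34)
  seg 4: left by d8 = 15 → (-9, -34)
  seg 5: down by d8 = 15 → (-9, -49)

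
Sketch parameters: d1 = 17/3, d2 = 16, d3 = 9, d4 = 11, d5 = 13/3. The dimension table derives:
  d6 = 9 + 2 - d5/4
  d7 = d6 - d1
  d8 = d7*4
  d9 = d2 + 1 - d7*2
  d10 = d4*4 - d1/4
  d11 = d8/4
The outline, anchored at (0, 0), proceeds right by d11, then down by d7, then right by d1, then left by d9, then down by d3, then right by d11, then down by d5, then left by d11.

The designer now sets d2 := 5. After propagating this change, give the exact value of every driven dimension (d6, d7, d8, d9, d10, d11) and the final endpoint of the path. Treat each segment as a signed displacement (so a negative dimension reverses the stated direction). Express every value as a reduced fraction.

d6 = 119/12
d7 = 17/4
d8 = 17
d9 = -5/2
d10 = 511/12
d11 = 17/4
endpoint = (149/12, -211/12)

Apply edit: d2 := 5
  d6 = 9 + 2 - d5/4 = 119/12
  d7 = d6 - d1 = 17/4
  d8 = d7*4 = 17
  d9 = d2 + 1 - d7*2 = -5/2
  d10 = d4*4 - d1/4 = 511/12
  d11 = d8/4 = 17/4
Walk from origin (0, 0):
  seg 1: right by d11 = 17/4 → (17/4, 0)
  seg 2: down by d7 = 17/4 → (17/4, -17/4)
  seg 3: right by d1 = 17/3 → (119/12, -17/4)
  seg 4: left by d9 = -5/2 → (149/12, -17/4)
  seg 5: down by d3 = 9 → (149/12, -53/4)
  seg 6: right by d11 = 17/4 → (50/3, -53/4)
  seg 7: down by d5 = 13/3 → (50/3, -211/12)
  seg 8: left by d11 = 17/4 → (149/12, -211/12)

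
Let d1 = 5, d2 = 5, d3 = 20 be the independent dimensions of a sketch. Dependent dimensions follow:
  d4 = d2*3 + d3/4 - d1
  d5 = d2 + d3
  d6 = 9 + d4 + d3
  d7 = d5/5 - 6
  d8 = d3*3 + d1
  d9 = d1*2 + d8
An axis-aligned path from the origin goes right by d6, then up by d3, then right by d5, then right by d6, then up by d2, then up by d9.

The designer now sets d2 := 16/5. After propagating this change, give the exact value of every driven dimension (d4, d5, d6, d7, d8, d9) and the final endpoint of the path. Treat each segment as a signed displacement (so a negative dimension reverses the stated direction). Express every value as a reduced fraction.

d4 = 48/5
d5 = 116/5
d6 = 193/5
d7 = -34/25
d8 = 65
d9 = 75
endpoint = (502/5, 491/5)

Apply edit: d2 := 16/5
  d4 = d2*3 + d3/4 - d1 = 48/5
  d5 = d2 + d3 = 116/5
  d6 = 9 + d4 + d3 = 193/5
  d7 = d5/5 - 6 = -34/25
  d8 = d3*3 + d1 = 65
  d9 = d1*2 + d8 = 75
Walk from origin (0, 0):
  seg 1: right by d6 = 193/5 → (193/5, 0)
  seg 2: up by d3 = 20 → (193/5, 20)
  seg 3: right by d5 = 116/5 → (309/5, 20)
  seg 4: right by d6 = 193/5 → (502/5, 20)
  seg 5: up by d2 = 16/5 → (502/5, 116/5)
  seg 6: up by d9 = 75 → (502/5, 491/5)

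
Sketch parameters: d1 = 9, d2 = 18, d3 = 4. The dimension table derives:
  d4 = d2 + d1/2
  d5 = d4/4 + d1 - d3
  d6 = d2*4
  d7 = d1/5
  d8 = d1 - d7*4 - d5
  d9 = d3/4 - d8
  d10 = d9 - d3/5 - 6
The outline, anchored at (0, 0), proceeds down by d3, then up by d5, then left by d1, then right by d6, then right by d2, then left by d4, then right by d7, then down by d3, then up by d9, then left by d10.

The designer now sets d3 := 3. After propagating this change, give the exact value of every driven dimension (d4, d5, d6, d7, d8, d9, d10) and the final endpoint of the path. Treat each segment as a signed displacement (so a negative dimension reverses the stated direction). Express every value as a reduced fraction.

Apply edit: d3 := 3
  d4 = d2 + d1/2 = 45/2
  d5 = d4/4 + d1 - d3 = 93/8
  d6 = d2*4 = 72
  d7 = d1/5 = 9/5
  d8 = d1 - d7*4 - d5 = -393/40
  d9 = d3/4 - d8 = 423/40
  d10 = d9 - d3/5 - 6 = 159/40
Walk from origin (0, 0):
  seg 1: down by d3 = 3 → (0, -3)
  seg 2: up by d5 = 93/8 → (0, 69/8)
  seg 3: left by d1 = 9 → (-9, 69/8)
  seg 4: right by d6 = 72 → (63, 69/8)
  seg 5: right by d2 = 18 → (81, 69/8)
  seg 6: left by d4 = 45/2 → (117/2, 69/8)
  seg 7: right by d7 = 9/5 → (603/10, 69/8)
  seg 8: down by d3 = 3 → (603/10, 45/8)
  seg 9: up by d9 = 423/40 → (603/10, 81/5)
  seg 10: left by d10 = 159/40 → (2253/40, 81/5)

d4 = 45/2
d5 = 93/8
d6 = 72
d7 = 9/5
d8 = -393/40
d9 = 423/40
d10 = 159/40
endpoint = (2253/40, 81/5)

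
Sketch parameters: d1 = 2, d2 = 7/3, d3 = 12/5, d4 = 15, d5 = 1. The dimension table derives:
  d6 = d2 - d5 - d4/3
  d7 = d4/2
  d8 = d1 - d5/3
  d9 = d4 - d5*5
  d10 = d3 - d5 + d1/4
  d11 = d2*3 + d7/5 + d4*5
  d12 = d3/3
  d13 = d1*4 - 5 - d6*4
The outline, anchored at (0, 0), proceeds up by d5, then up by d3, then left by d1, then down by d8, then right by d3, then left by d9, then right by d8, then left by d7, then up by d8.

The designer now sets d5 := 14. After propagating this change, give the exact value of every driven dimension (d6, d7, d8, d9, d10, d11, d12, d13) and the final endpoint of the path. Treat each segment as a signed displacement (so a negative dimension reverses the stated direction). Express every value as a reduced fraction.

Apply edit: d5 := 14
  d6 = d2 - d5 - d4/3 = -50/3
  d7 = d4/2 = 15/2
  d8 = d1 - d5/3 = -8/3
  d9 = d4 - d5*5 = -55
  d10 = d3 - d5 + d1/4 = -111/10
  d11 = d2*3 + d7/5 + d4*5 = 167/2
  d12 = d3/3 = 4/5
  d13 = d1*4 - 5 - d6*4 = 209/3
Walk from origin (0, 0):
  seg 1: up by d5 = 14 → (0, 14)
  seg 2: up by d3 = 12/5 → (0, 82/5)
  seg 3: left by d1 = 2 → (-2, 82/5)
  seg 4: down by d8 = -8/3 → (-2, 286/15)
  seg 5: right by d3 = 12/5 → (2/5, 286/15)
  seg 6: left by d9 = -55 → (277/5, 286/15)
  seg 7: right by d8 = -8/3 → (791/15, 286/15)
  seg 8: left by d7 = 15/2 → (1357/30, 286/15)
  seg 9: up by d8 = -8/3 → (1357/30, 82/5)

d6 = -50/3
d7 = 15/2
d8 = -8/3
d9 = -55
d10 = -111/10
d11 = 167/2
d12 = 4/5
d13 = 209/3
endpoint = (1357/30, 82/5)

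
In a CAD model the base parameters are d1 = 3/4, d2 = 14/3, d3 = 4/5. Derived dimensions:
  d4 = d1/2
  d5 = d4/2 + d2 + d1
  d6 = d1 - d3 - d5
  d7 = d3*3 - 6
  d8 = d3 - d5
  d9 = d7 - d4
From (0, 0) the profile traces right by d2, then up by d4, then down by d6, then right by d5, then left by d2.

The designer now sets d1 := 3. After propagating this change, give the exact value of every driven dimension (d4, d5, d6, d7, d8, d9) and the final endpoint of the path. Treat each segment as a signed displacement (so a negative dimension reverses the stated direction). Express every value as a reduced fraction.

Apply edit: d1 := 3
  d4 = d1/2 = 3/2
  d5 = d4/2 + d2 + d1 = 101/12
  d6 = d1 - d3 - d5 = -373/60
  d7 = d3*3 - 6 = -18/5
  d8 = d3 - d5 = -457/60
  d9 = d7 - d4 = -51/10
Walk from origin (0, 0):
  seg 1: right by d2 = 14/3 → (14/3, 0)
  seg 2: up by d4 = 3/2 → (14/3, 3/2)
  seg 3: down by d6 = -373/60 → (14/3, 463/60)
  seg 4: right by d5 = 101/12 → (157/12, 463/60)
  seg 5: left by d2 = 14/3 → (101/12, 463/60)

d4 = 3/2
d5 = 101/12
d6 = -373/60
d7 = -18/5
d8 = -457/60
d9 = -51/10
endpoint = (101/12, 463/60)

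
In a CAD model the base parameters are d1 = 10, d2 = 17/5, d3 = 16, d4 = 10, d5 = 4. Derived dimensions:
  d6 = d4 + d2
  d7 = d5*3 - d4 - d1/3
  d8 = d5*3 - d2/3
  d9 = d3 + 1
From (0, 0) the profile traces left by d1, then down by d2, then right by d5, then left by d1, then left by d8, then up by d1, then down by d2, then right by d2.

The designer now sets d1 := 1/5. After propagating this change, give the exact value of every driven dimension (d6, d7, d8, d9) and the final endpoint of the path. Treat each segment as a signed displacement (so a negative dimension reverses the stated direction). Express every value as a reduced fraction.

Apply edit: d1 := 1/5
  d6 = d4 + d2 = 67/5
  d7 = d5*3 - d4 - d1/3 = 29/15
  d8 = d5*3 - d2/3 = 163/15
  d9 = d3 + 1 = 17
Walk from origin (0, 0):
  seg 1: left by d1 = 1/5 → (-1/5, 0)
  seg 2: down by d2 = 17/5 → (-1/5, -17/5)
  seg 3: right by d5 = 4 → (19/5, -17/5)
  seg 4: left by d1 = 1/5 → (18/5, -17/5)
  seg 5: left by d8 = 163/15 → (-109/15, -17/5)
  seg 6: up by d1 = 1/5 → (-109/15, -16/5)
  seg 7: down by d2 = 17/5 → (-109/15, -33/5)
  seg 8: right by d2 = 17/5 → (-58/15, -33/5)

d6 = 67/5
d7 = 29/15
d8 = 163/15
d9 = 17
endpoint = (-58/15, -33/5)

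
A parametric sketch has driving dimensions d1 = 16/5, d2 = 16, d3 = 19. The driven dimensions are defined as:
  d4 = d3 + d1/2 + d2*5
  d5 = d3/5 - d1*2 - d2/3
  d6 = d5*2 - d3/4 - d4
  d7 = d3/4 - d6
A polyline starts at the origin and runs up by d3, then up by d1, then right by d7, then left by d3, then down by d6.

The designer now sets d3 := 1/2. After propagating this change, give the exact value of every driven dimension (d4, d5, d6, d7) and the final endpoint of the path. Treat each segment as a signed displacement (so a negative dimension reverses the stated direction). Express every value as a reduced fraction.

d4 = 821/10
d5 = -349/30
d6 = -12659/120
d7 = 6337/60
endpoint = (6307/60, 13103/120)

Apply edit: d3 := 1/2
  d4 = d3 + d1/2 + d2*5 = 821/10
  d5 = d3/5 - d1*2 - d2/3 = -349/30
  d6 = d5*2 - d3/4 - d4 = -12659/120
  d7 = d3/4 - d6 = 6337/60
Walk from origin (0, 0):
  seg 1: up by d3 = 1/2 → (0, 1/2)
  seg 2: up by d1 = 16/5 → (0, 37/10)
  seg 3: right by d7 = 6337/60 → (6337/60, 37/10)
  seg 4: left by d3 = 1/2 → (6307/60, 37/10)
  seg 5: down by d6 = -12659/120 → (6307/60, 13103/120)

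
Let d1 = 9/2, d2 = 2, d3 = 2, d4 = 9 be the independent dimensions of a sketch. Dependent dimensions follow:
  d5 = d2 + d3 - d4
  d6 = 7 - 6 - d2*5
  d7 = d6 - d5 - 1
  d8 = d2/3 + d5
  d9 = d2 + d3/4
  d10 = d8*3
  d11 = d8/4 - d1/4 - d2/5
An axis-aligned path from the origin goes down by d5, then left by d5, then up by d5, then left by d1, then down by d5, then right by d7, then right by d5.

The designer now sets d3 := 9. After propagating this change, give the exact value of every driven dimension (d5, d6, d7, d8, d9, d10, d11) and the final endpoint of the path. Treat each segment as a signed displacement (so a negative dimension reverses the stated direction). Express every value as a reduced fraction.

d5 = 2
d6 = -9
d7 = -12
d8 = 8/3
d9 = 17/4
d10 = 8
d11 = -103/120
endpoint = (-33/2, -2)

Apply edit: d3 := 9
  d5 = d2 + d3 - d4 = 2
  d6 = 7 - 6 - d2*5 = -9
  d7 = d6 - d5 - 1 = -12
  d8 = d2/3 + d5 = 8/3
  d9 = d2 + d3/4 = 17/4
  d10 = d8*3 = 8
  d11 = d8/4 - d1/4 - d2/5 = -103/120
Walk from origin (0, 0):
  seg 1: down by d5 = 2 → (0, -2)
  seg 2: left by d5 = 2 → (-2, -2)
  seg 3: up by d5 = 2 → (-2, 0)
  seg 4: left by d1 = 9/2 → (-13/2, 0)
  seg 5: down by d5 = 2 → (-13/2, -2)
  seg 6: right by d7 = -12 → (-37/2, -2)
  seg 7: right by d5 = 2 → (-33/2, -2)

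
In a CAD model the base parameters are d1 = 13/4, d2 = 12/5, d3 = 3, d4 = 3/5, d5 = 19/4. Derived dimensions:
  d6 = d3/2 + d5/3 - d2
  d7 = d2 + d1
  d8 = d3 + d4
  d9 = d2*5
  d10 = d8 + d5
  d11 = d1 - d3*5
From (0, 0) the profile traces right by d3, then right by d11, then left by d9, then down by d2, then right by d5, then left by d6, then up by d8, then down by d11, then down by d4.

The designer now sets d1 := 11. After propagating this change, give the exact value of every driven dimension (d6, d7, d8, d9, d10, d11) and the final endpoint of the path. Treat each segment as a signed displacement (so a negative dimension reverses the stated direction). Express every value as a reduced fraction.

Apply edit: d1 := 11
  d6 = d3/2 + d5/3 - d2 = 41/60
  d7 = d2 + d1 = 67/5
  d8 = d3 + d4 = 18/5
  d9 = d2*5 = 12
  d10 = d8 + d5 = 167/20
  d11 = d1 - d3*5 = -4
Walk from origin (0, 0):
  seg 1: right by d3 = 3 → (3, 0)
  seg 2: right by d11 = -4 → (-1, 0)
  seg 3: left by d9 = 12 → (-13, 0)
  seg 4: down by d2 = 12/5 → (-13, -12/5)
  seg 5: right by d5 = 19/4 → (-33/4, -12/5)
  seg 6: left by d6 = 41/60 → (-134/15, -12/5)
  seg 7: up by d8 = 18/5 → (-134/15, 6/5)
  seg 8: down by d11 = -4 → (-134/15, 26/5)
  seg 9: down by d4 = 3/5 → (-134/15, 23/5)

d6 = 41/60
d7 = 67/5
d8 = 18/5
d9 = 12
d10 = 167/20
d11 = -4
endpoint = (-134/15, 23/5)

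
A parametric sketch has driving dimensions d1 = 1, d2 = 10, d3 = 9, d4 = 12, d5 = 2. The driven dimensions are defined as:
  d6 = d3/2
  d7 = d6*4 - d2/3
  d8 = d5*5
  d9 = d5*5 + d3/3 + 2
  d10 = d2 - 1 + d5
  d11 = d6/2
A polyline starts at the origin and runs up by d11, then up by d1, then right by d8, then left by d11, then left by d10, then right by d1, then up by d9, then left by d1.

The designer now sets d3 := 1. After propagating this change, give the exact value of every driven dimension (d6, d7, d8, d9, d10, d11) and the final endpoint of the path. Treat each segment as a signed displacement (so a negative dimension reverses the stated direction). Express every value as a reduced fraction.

Apply edit: d3 := 1
  d6 = d3/2 = 1/2
  d7 = d6*4 - d2/3 = -4/3
  d8 = d5*5 = 10
  d9 = d5*5 + d3/3 + 2 = 37/3
  d10 = d2 - 1 + d5 = 11
  d11 = d6/2 = 1/4
Walk from origin (0, 0):
  seg 1: up by d11 = 1/4 → (0, 1/4)
  seg 2: up by d1 = 1 → (0, 5/4)
  seg 3: right by d8 = 10 → (10, 5/4)
  seg 4: left by d11 = 1/4 → (39/4, 5/4)
  seg 5: left by d10 = 11 → (-5/4, 5/4)
  seg 6: right by d1 = 1 → (-1/4, 5/4)
  seg 7: up by d9 = 37/3 → (-1/4, 163/12)
  seg 8: left by d1 = 1 → (-5/4, 163/12)

d6 = 1/2
d7 = -4/3
d8 = 10
d9 = 37/3
d10 = 11
d11 = 1/4
endpoint = (-5/4, 163/12)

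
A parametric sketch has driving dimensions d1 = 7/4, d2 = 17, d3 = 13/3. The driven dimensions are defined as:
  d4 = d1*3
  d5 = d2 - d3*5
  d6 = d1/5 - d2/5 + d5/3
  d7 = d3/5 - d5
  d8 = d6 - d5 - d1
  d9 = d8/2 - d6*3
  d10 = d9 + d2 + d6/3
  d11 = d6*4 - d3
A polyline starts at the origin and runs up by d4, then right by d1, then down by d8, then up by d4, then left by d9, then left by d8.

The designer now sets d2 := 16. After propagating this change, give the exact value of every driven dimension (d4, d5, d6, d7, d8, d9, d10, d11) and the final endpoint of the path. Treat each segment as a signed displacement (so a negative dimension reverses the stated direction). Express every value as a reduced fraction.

d4 = 21/4
d5 = -17/3
d6 = -853/180
d7 = 98/15
d8 = -37/45
d9 = 497/36
d10 = 7621/270
d11 = -1048/45
endpoint = (-337/30, 1019/90)

Apply edit: d2 := 16
  d4 = d1*3 = 21/4
  d5 = d2 - d3*5 = -17/3
  d6 = d1/5 - d2/5 + d5/3 = -853/180
  d7 = d3/5 - d5 = 98/15
  d8 = d6 - d5 - d1 = -37/45
  d9 = d8/2 - d6*3 = 497/36
  d10 = d9 + d2 + d6/3 = 7621/270
  d11 = d6*4 - d3 = -1048/45
Walk from origin (0, 0):
  seg 1: up by d4 = 21/4 → (0, 21/4)
  seg 2: right by d1 = 7/4 → (7/4, 21/4)
  seg 3: down by d8 = -37/45 → (7/4, 1093/180)
  seg 4: up by d4 = 21/4 → (7/4, 1019/90)
  seg 5: left by d9 = 497/36 → (-217/18, 1019/90)
  seg 6: left by d8 = -37/45 → (-337/30, 1019/90)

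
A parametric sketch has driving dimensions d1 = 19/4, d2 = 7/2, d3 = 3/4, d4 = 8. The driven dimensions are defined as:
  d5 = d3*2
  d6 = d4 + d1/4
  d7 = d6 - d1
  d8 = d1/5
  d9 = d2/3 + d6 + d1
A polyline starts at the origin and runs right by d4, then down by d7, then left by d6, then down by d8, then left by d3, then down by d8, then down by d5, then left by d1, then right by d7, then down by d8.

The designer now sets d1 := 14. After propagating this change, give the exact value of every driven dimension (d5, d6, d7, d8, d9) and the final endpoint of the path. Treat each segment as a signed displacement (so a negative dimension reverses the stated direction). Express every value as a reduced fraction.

Apply edit: d1 := 14
  d5 = d3*2 = 3/2
  d6 = d4 + d1/4 = 23/2
  d7 = d6 - d1 = -5/2
  d8 = d1/5 = 14/5
  d9 = d2/3 + d6 + d1 = 80/3
Walk from origin (0, 0):
  seg 1: right by d4 = 8 → (8, 0)
  seg 2: down by d7 = -5/2 → (8, 5/2)
  seg 3: left by d6 = 23/2 → (-7/2, 5/2)
  seg 4: down by d8 = 14/5 → (-7/2, -3/10)
  seg 5: left by d3 = 3/4 → (-17/4, -3/10)
  seg 6: down by d8 = 14/5 → (-17/4, -31/10)
  seg 7: down by d5 = 3/2 → (-17/4, -23/5)
  seg 8: left by d1 = 14 → (-73/4, -23/5)
  seg 9: right by d7 = -5/2 → (-83/4, -23/5)
  seg 10: down by d8 = 14/5 → (-83/4, -37/5)

d5 = 3/2
d6 = 23/2
d7 = -5/2
d8 = 14/5
d9 = 80/3
endpoint = (-83/4, -37/5)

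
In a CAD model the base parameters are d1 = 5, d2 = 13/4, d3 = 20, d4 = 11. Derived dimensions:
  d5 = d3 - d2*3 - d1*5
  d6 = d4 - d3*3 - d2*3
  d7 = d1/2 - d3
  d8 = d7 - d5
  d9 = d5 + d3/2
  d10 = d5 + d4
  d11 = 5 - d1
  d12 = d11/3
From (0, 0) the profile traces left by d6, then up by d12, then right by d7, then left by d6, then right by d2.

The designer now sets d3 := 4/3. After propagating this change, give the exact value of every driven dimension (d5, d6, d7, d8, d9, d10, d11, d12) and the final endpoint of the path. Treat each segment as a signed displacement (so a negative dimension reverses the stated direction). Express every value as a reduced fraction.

Apply edit: d3 := 4/3
  d5 = d3 - d2*3 - d1*5 = -401/12
  d6 = d4 - d3*3 - d2*3 = -11/4
  d7 = d1/2 - d3 = 7/6
  d8 = d7 - d5 = 415/12
  d9 = d5 + d3/2 = -131/4
  d10 = d5 + d4 = -269/12
  d11 = 5 - d1 = 0
  d12 = d11/3 = 0
Walk from origin (0, 0):
  seg 1: left by d6 = -11/4 → (11/4, 0)
  seg 2: up by d12 = 0 → (11/4, 0)
  seg 3: right by d7 = 7/6 → (47/12, 0)
  seg 4: left by d6 = -11/4 → (20/3, 0)
  seg 5: right by d2 = 13/4 → (119/12, 0)

d5 = -401/12
d6 = -11/4
d7 = 7/6
d8 = 415/12
d9 = -131/4
d10 = -269/12
d11 = 0
d12 = 0
endpoint = (119/12, 0)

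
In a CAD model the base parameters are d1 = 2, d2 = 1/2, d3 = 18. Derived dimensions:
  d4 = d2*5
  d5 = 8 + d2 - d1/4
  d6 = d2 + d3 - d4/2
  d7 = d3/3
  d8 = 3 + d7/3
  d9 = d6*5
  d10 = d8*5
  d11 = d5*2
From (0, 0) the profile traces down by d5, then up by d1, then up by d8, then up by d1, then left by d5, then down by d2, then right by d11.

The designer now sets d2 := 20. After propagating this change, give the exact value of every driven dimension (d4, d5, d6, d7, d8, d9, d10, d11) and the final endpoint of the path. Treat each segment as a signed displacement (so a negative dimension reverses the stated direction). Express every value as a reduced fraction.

d4 = 100
d5 = 55/2
d6 = -12
d7 = 6
d8 = 5
d9 = -60
d10 = 25
d11 = 55
endpoint = (55/2, -77/2)

Apply edit: d2 := 20
  d4 = d2*5 = 100
  d5 = 8 + d2 - d1/4 = 55/2
  d6 = d2 + d3 - d4/2 = -12
  d7 = d3/3 = 6
  d8 = 3 + d7/3 = 5
  d9 = d6*5 = -60
  d10 = d8*5 = 25
  d11 = d5*2 = 55
Walk from origin (0, 0):
  seg 1: down by d5 = 55/2 → (0, -55/2)
  seg 2: up by d1 = 2 → (0, -51/2)
  seg 3: up by d8 = 5 → (0, -41/2)
  seg 4: up by d1 = 2 → (0, -37/2)
  seg 5: left by d5 = 55/2 → (-55/2, -37/2)
  seg 6: down by d2 = 20 → (-55/2, -77/2)
  seg 7: right by d11 = 55 → (55/2, -77/2)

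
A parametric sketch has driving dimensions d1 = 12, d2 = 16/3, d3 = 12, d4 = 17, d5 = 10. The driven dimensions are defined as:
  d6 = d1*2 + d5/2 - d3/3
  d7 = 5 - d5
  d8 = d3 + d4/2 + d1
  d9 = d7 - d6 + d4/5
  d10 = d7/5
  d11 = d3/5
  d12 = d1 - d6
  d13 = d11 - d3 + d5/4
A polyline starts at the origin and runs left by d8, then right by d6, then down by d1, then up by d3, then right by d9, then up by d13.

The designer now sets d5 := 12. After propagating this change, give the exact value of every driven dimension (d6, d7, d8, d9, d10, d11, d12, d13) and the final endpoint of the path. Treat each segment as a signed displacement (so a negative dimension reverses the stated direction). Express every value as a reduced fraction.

d6 = 26
d7 = -7
d8 = 65/2
d9 = -148/5
d10 = -7/5
d11 = 12/5
d12 = -14
d13 = -33/5
endpoint = (-361/10, -33/5)

Apply edit: d5 := 12
  d6 = d1*2 + d5/2 - d3/3 = 26
  d7 = 5 - d5 = -7
  d8 = d3 + d4/2 + d1 = 65/2
  d9 = d7 - d6 + d4/5 = -148/5
  d10 = d7/5 = -7/5
  d11 = d3/5 = 12/5
  d12 = d1 - d6 = -14
  d13 = d11 - d3 + d5/4 = -33/5
Walk from origin (0, 0):
  seg 1: left by d8 = 65/2 → (-65/2, 0)
  seg 2: right by d6 = 26 → (-13/2, 0)
  seg 3: down by d1 = 12 → (-13/2, -12)
  seg 4: up by d3 = 12 → (-13/2, 0)
  seg 5: right by d9 = -148/5 → (-361/10, 0)
  seg 6: up by d13 = -33/5 → (-361/10, -33/5)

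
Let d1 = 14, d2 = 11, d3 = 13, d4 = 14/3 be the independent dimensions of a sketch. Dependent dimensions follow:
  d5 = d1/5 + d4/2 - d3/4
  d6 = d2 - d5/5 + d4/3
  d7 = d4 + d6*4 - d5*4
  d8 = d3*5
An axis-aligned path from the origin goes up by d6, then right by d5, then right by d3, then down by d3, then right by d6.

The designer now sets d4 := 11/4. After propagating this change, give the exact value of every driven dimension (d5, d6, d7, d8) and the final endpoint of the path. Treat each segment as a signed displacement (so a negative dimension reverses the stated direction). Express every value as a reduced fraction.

d5 = 37/40
d6 = 7039/600
d7 = 13793/300
d8 = 65
endpoint = (7697/300, -761/600)

Apply edit: d4 := 11/4
  d5 = d1/5 + d4/2 - d3/4 = 37/40
  d6 = d2 - d5/5 + d4/3 = 7039/600
  d7 = d4 + d6*4 - d5*4 = 13793/300
  d8 = d3*5 = 65
Walk from origin (0, 0):
  seg 1: up by d6 = 7039/600 → (0, 7039/600)
  seg 2: right by d5 = 37/40 → (37/40, 7039/600)
  seg 3: right by d3 = 13 → (557/40, 7039/600)
  seg 4: down by d3 = 13 → (557/40, -761/600)
  seg 5: right by d6 = 7039/600 → (7697/300, -761/600)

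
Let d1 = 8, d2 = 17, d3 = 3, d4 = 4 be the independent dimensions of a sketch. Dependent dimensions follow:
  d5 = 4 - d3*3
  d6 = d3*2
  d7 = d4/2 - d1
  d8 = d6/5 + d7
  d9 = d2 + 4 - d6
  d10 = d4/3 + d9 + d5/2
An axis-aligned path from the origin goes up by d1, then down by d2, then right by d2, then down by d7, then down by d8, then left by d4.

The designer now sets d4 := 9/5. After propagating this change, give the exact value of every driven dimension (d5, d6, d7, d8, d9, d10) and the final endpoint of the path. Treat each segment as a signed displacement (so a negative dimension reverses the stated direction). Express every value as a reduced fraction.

d5 = -5
d6 = 6
d7 = -71/10
d8 = -59/10
d9 = 15
d10 = 131/10
endpoint = (76/5, 4)

Apply edit: d4 := 9/5
  d5 = 4 - d3*3 = -5
  d6 = d3*2 = 6
  d7 = d4/2 - d1 = -71/10
  d8 = d6/5 + d7 = -59/10
  d9 = d2 + 4 - d6 = 15
  d10 = d4/3 + d9 + d5/2 = 131/10
Walk from origin (0, 0):
  seg 1: up by d1 = 8 → (0, 8)
  seg 2: down by d2 = 17 → (0, -9)
  seg 3: right by d2 = 17 → (17, -9)
  seg 4: down by d7 = -71/10 → (17, -19/10)
  seg 5: down by d8 = -59/10 → (17, 4)
  seg 6: left by d4 = 9/5 → (76/5, 4)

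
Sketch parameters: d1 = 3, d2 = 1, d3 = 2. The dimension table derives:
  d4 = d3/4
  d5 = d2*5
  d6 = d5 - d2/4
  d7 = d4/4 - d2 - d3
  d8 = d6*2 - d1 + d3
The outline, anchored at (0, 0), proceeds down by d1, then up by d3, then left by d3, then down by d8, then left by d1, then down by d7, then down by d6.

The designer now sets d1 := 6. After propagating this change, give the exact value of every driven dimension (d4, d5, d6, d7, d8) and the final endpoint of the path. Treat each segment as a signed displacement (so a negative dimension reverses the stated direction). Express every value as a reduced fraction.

Apply edit: d1 := 6
  d4 = d3/4 = 1/2
  d5 = d2*5 = 5
  d6 = d5 - d2/4 = 19/4
  d7 = d4/4 - d2 - d3 = -23/8
  d8 = d6*2 - d1 + d3 = 11/2
Walk from origin (0, 0):
  seg 1: down by d1 = 6 → (0, -6)
  seg 2: up by d3 = 2 → (0, -4)
  seg 3: left by d3 = 2 → (-2, -4)
  seg 4: down by d8 = 11/2 → (-2, -19/2)
  seg 5: left by d1 = 6 → (-8, -19/2)
  seg 6: down by d7 = -23/8 → (-8, -53/8)
  seg 7: down by d6 = 19/4 → (-8, -91/8)

d4 = 1/2
d5 = 5
d6 = 19/4
d7 = -23/8
d8 = 11/2
endpoint = (-8, -91/8)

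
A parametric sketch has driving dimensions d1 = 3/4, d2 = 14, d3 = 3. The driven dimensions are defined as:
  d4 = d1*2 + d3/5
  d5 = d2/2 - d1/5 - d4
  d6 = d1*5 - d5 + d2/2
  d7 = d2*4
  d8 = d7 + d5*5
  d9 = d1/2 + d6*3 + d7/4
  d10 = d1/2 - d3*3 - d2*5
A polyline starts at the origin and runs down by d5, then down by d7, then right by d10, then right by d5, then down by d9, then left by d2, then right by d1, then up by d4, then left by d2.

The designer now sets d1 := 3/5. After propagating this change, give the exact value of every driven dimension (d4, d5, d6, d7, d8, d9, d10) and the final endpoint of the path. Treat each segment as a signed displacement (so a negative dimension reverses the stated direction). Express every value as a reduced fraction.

Apply edit: d1 := 3/5
  d4 = d1*2 + d3/5 = 9/5
  d5 = d2/2 - d1/5 - d4 = 127/25
  d6 = d1*5 - d5 + d2/2 = 123/25
  d7 = d2*4 = 56
  d8 = d7 + d5*5 = 407/5
  d9 = d1/2 + d6*3 + d7/4 = 1453/50
  d10 = d1/2 - d3*3 - d2*5 = -787/10
Walk from origin (0, 0):
  seg 1: down by d5 = 127/25 → (0, -127/25)
  seg 2: down by d7 = 56 → (0, -1527/25)
  seg 3: right by d10 = -787/10 → (-787/10, -1527/25)
  seg 4: right by d5 = 127/25 → (-3681/50, -1527/25)
  seg 5: down by d9 = 1453/50 → (-3681/50, -4507/50)
  seg 6: left by d2 = 14 → (-4381/50, -4507/50)
  seg 7: right by d1 = 3/5 → (-4351/50, -4507/50)
  seg 8: up by d4 = 9/5 → (-4351/50, -4417/50)
  seg 9: left by d2 = 14 → (-5051/50, -4417/50)

d4 = 9/5
d5 = 127/25
d6 = 123/25
d7 = 56
d8 = 407/5
d9 = 1453/50
d10 = -787/10
endpoint = (-5051/50, -4417/50)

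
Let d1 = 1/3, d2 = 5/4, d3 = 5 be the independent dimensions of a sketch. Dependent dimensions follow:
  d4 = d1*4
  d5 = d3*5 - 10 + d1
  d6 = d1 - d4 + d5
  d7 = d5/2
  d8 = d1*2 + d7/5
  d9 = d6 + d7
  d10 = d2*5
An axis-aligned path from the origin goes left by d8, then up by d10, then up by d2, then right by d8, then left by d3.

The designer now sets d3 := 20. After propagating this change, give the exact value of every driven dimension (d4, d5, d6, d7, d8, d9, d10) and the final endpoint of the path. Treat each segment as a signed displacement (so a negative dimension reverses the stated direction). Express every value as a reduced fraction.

Apply edit: d3 := 20
  d4 = d1*4 = 4/3
  d5 = d3*5 - 10 + d1 = 271/3
  d6 = d1 - d4 + d5 = 268/3
  d7 = d5/2 = 271/6
  d8 = d1*2 + d7/5 = 97/10
  d9 = d6 + d7 = 269/2
  d10 = d2*5 = 25/4
Walk from origin (0, 0):
  seg 1: left by d8 = 97/10 → (-97/10, 0)
  seg 2: up by d10 = 25/4 → (-97/10, 25/4)
  seg 3: up by d2 = 5/4 → (-97/10, 15/2)
  seg 4: right by d8 = 97/10 → (0, 15/2)
  seg 5: left by d3 = 20 → (-20, 15/2)

d4 = 4/3
d5 = 271/3
d6 = 268/3
d7 = 271/6
d8 = 97/10
d9 = 269/2
d10 = 25/4
endpoint = (-20, 15/2)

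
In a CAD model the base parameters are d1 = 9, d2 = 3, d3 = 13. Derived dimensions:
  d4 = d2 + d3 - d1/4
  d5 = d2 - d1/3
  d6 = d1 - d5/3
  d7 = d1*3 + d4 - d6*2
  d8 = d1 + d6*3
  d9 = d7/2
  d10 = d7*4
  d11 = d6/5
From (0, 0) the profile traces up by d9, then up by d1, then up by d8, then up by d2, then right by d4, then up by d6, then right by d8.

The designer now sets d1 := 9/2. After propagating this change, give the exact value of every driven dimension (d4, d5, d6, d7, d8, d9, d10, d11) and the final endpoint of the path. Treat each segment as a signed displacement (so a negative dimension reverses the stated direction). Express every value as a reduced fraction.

d4 = 119/8
d5 = 3/2
d6 = 4
d7 = 163/8
d8 = 33/2
d9 = 163/16
d10 = 163/2
d11 = 4/5
endpoint = (251/8, 611/16)

Apply edit: d1 := 9/2
  d4 = d2 + d3 - d1/4 = 119/8
  d5 = d2 - d1/3 = 3/2
  d6 = d1 - d5/3 = 4
  d7 = d1*3 + d4 - d6*2 = 163/8
  d8 = d1 + d6*3 = 33/2
  d9 = d7/2 = 163/16
  d10 = d7*4 = 163/2
  d11 = d6/5 = 4/5
Walk from origin (0, 0):
  seg 1: up by d9 = 163/16 → (0, 163/16)
  seg 2: up by d1 = 9/2 → (0, 235/16)
  seg 3: up by d8 = 33/2 → (0, 499/16)
  seg 4: up by d2 = 3 → (0, 547/16)
  seg 5: right by d4 = 119/8 → (119/8, 547/16)
  seg 6: up by d6 = 4 → (119/8, 611/16)
  seg 7: right by d8 = 33/2 → (251/8, 611/16)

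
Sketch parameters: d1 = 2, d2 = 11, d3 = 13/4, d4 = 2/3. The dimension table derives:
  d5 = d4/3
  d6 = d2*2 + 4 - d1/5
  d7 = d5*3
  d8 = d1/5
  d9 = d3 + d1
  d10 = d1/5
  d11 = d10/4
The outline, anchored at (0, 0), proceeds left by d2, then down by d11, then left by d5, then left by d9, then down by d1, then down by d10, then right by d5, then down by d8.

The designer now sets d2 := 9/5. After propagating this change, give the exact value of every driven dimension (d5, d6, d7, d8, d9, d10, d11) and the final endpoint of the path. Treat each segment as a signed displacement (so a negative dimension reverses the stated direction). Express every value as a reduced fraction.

d5 = 2/9
d6 = 36/5
d7 = 2/3
d8 = 2/5
d9 = 21/4
d10 = 2/5
d11 = 1/10
endpoint = (-141/20, -29/10)

Apply edit: d2 := 9/5
  d5 = d4/3 = 2/9
  d6 = d2*2 + 4 - d1/5 = 36/5
  d7 = d5*3 = 2/3
  d8 = d1/5 = 2/5
  d9 = d3 + d1 = 21/4
  d10 = d1/5 = 2/5
  d11 = d10/4 = 1/10
Walk from origin (0, 0):
  seg 1: left by d2 = 9/5 → (-9/5, 0)
  seg 2: down by d11 = 1/10 → (-9/5, -1/10)
  seg 3: left by d5 = 2/9 → (-91/45, -1/10)
  seg 4: left by d9 = 21/4 → (-1309/180, -1/10)
  seg 5: down by d1 = 2 → (-1309/180, -21/10)
  seg 6: down by d10 = 2/5 → (-1309/180, -5/2)
  seg 7: right by d5 = 2/9 → (-141/20, -5/2)
  seg 8: down by d8 = 2/5 → (-141/20, -29/10)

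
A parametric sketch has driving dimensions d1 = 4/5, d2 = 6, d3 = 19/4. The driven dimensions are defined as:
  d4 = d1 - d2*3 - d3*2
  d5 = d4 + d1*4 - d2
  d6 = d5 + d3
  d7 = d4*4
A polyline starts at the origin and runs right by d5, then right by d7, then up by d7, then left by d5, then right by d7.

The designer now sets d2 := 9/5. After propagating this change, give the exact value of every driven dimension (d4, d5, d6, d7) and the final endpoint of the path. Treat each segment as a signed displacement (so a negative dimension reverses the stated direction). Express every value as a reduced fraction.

d4 = -141/10
d5 = -127/10
d6 = -159/20
d7 = -282/5
endpoint = (-564/5, -282/5)

Apply edit: d2 := 9/5
  d4 = d1 - d2*3 - d3*2 = -141/10
  d5 = d4 + d1*4 - d2 = -127/10
  d6 = d5 + d3 = -159/20
  d7 = d4*4 = -282/5
Walk from origin (0, 0):
  seg 1: right by d5 = -127/10 → (-127/10, 0)
  seg 2: right by d7 = -282/5 → (-691/10, 0)
  seg 3: up by d7 = -282/5 → (-691/10, -282/5)
  seg 4: left by d5 = -127/10 → (-282/5, -282/5)
  seg 5: right by d7 = -282/5 → (-564/5, -282/5)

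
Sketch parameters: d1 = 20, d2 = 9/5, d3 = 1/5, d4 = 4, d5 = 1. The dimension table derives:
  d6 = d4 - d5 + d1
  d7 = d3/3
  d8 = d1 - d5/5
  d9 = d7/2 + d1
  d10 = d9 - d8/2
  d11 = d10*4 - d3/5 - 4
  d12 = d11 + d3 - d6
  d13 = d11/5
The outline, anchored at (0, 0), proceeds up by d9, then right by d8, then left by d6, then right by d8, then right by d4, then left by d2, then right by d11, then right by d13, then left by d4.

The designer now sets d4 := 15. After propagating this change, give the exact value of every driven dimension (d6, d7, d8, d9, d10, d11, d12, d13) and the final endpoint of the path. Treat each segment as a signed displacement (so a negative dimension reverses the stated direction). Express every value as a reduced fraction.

Apply edit: d4 := 15
  d6 = d4 - d5 + d1 = 34
  d7 = d3/3 = 1/15
  d8 = d1 - d5/5 = 99/5
  d9 = d7/2 + d1 = 601/30
  d10 = d9 - d8/2 = 152/15
  d11 = d10*4 - d3/5 - 4 = 2737/75
  d12 = d11 + d3 - d6 = 202/75
  d13 = d11/5 = 2737/375
Walk from origin (0, 0):
  seg 1: up by d9 = 601/30 → (0, 601/30)
  seg 2: right by d8 = 99/5 → (99/5, 601/30)
  seg 3: left by d6 = 34 → (-71/5, 601/30)
  seg 4: right by d8 = 99/5 → (28/5, 601/30)
  seg 5: right by d4 = 15 → (103/5, 601/30)
  seg 6: left by d2 = 9/5 → (94/5, 601/30)
  seg 7: right by d11 = 2737/75 → (4147/75, 601/30)
  seg 8: right by d13 = 2737/375 → (7824/125, 601/30)
  seg 9: left by d4 = 15 → (5949/125, 601/30)

d6 = 34
d7 = 1/15
d8 = 99/5
d9 = 601/30
d10 = 152/15
d11 = 2737/75
d12 = 202/75
d13 = 2737/375
endpoint = (5949/125, 601/30)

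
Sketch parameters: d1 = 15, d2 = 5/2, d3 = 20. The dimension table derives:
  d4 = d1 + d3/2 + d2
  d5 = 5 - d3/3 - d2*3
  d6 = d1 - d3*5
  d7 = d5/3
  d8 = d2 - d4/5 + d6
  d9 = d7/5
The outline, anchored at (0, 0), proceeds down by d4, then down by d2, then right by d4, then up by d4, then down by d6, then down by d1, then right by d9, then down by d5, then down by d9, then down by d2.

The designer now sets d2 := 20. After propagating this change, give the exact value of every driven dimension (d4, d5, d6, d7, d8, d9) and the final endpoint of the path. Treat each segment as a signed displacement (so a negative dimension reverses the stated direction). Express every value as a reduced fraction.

Apply edit: d2 := 20
  d4 = d1 + d3/2 + d2 = 45
  d5 = 5 - d3/3 - d2*3 = -185/3
  d6 = d1 - d3*5 = -85
  d7 = d5/3 = -185/9
  d8 = d2 - d4/5 + d6 = -74
  d9 = d7/5 = -37/9
Walk from origin (0, 0):
  seg 1: down by d4 = 45 → (0, -45)
  seg 2: down by d2 = 20 → (0, -65)
  seg 3: right by d4 = 45 → (45, -65)
  seg 4: up by d4 = 45 → (45, -20)
  seg 5: down by d6 = -85 → (45, 65)
  seg 6: down by d1 = 15 → (45, 50)
  seg 7: right by d9 = -37/9 → (368/9, 50)
  seg 8: down by d5 = -185/3 → (368/9, 335/3)
  seg 9: down by d9 = -37/9 → (368/9, 1042/9)
  seg 10: down by d2 = 20 → (368/9, 862/9)

d4 = 45
d5 = -185/3
d6 = -85
d7 = -185/9
d8 = -74
d9 = -37/9
endpoint = (368/9, 862/9)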